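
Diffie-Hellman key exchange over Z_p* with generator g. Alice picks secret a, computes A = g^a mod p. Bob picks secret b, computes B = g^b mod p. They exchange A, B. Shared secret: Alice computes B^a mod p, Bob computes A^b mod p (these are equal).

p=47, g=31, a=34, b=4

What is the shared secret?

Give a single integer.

A = 31^34 mod 47  (bits of 34 = 100010)
  bit 0 = 1: r = r^2 * 31 mod 47 = 1^2 * 31 = 1*31 = 31
  bit 1 = 0: r = r^2 mod 47 = 31^2 = 21
  bit 2 = 0: r = r^2 mod 47 = 21^2 = 18
  bit 3 = 0: r = r^2 mod 47 = 18^2 = 42
  bit 4 = 1: r = r^2 * 31 mod 47 = 42^2 * 31 = 25*31 = 23
  bit 5 = 0: r = r^2 mod 47 = 23^2 = 12
  -> A = 12
B = 31^4 mod 47  (bits of 4 = 100)
  bit 0 = 1: r = r^2 * 31 mod 47 = 1^2 * 31 = 1*31 = 31
  bit 1 = 0: r = r^2 mod 47 = 31^2 = 21
  bit 2 = 0: r = r^2 mod 47 = 21^2 = 18
  -> B = 18
s = B^a = 18^34 mod 47  (bits of 34 = 100010)
  bit 0 = 1: r = r^2 * 18 mod 47 = 1^2 * 18 = 1*18 = 18
  bit 1 = 0: r = r^2 mod 47 = 18^2 = 42
  bit 2 = 0: r = r^2 mod 47 = 42^2 = 25
  bit 3 = 0: r = r^2 mod 47 = 25^2 = 14
  bit 4 = 1: r = r^2 * 18 mod 47 = 14^2 * 18 = 8*18 = 3
  bit 5 = 0: r = r^2 mod 47 = 3^2 = 9
  -> s = B^a = 9

Answer: 9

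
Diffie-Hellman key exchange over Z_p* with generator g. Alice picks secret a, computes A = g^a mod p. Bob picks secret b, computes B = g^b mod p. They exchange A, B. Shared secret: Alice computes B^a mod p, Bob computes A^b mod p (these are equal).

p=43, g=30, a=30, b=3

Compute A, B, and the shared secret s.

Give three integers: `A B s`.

A = 30^30 mod 43  (bits of 30 = 11110)
  bit 0 = 1: r = r^2 * 30 mod 43 = 1^2 * 30 = 1*30 = 30
  bit 1 = 1: r = r^2 * 30 mod 43 = 30^2 * 30 = 40*30 = 39
  bit 2 = 1: r = r^2 * 30 mod 43 = 39^2 * 30 = 16*30 = 7
  bit 3 = 1: r = r^2 * 30 mod 43 = 7^2 * 30 = 6*30 = 8
  bit 4 = 0: r = r^2 mod 43 = 8^2 = 21
  -> A = 21
B = 30^3 mod 43  (bits of 3 = 11)
  bit 0 = 1: r = r^2 * 30 mod 43 = 1^2 * 30 = 1*30 = 30
  bit 1 = 1: r = r^2 * 30 mod 43 = 30^2 * 30 = 40*30 = 39
  -> B = 39
s = B^a = 39^30 mod 43  (bits of 30 = 11110)
  bit 0 = 1: r = r^2 * 39 mod 43 = 1^2 * 39 = 1*39 = 39
  bit 1 = 1: r = r^2 * 39 mod 43 = 39^2 * 39 = 16*39 = 22
  bit 2 = 1: r = r^2 * 39 mod 43 = 22^2 * 39 = 11*39 = 42
  bit 3 = 1: r = r^2 * 39 mod 43 = 42^2 * 39 = 1*39 = 39
  bit 4 = 0: r = r^2 mod 43 = 39^2 = 16
  -> s = B^a = 16

Answer: 21 39 16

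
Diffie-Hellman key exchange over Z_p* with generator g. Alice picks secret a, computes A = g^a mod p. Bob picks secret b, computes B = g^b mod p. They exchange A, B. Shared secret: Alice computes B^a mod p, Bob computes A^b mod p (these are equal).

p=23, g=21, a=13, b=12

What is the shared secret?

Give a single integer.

Answer: 4

Derivation:
A = 21^13 mod 23  (bits of 13 = 1101)
  bit 0 = 1: r = r^2 * 21 mod 23 = 1^2 * 21 = 1*21 = 21
  bit 1 = 1: r = r^2 * 21 mod 23 = 21^2 * 21 = 4*21 = 15
  bit 2 = 0: r = r^2 mod 23 = 15^2 = 18
  bit 3 = 1: r = r^2 * 21 mod 23 = 18^2 * 21 = 2*21 = 19
  -> A = 19
B = 21^12 mod 23  (bits of 12 = 1100)
  bit 0 = 1: r = r^2 * 21 mod 23 = 1^2 * 21 = 1*21 = 21
  bit 1 = 1: r = r^2 * 21 mod 23 = 21^2 * 21 = 4*21 = 15
  bit 2 = 0: r = r^2 mod 23 = 15^2 = 18
  bit 3 = 0: r = r^2 mod 23 = 18^2 = 2
  -> B = 2
s = B^a = 2^13 mod 23  (bits of 13 = 1101)
  bit 0 = 1: r = r^2 * 2 mod 23 = 1^2 * 2 = 1*2 = 2
  bit 1 = 1: r = r^2 * 2 mod 23 = 2^2 * 2 = 4*2 = 8
  bit 2 = 0: r = r^2 mod 23 = 8^2 = 18
  bit 3 = 1: r = r^2 * 2 mod 23 = 18^2 * 2 = 2*2 = 4
  -> s = B^a = 4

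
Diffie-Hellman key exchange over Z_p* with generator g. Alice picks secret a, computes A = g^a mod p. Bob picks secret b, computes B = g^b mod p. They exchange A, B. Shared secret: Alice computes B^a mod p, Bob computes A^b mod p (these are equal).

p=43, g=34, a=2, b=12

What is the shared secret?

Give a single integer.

Answer: 41

Derivation:
A = 34^2 mod 43  (bits of 2 = 10)
  bit 0 = 1: r = r^2 * 34 mod 43 = 1^2 * 34 = 1*34 = 34
  bit 1 = 0: r = r^2 mod 43 = 34^2 = 38
  -> A = 38
B = 34^12 mod 43  (bits of 12 = 1100)
  bit 0 = 1: r = r^2 * 34 mod 43 = 1^2 * 34 = 1*34 = 34
  bit 1 = 1: r = r^2 * 34 mod 43 = 34^2 * 34 = 38*34 = 2
  bit 2 = 0: r = r^2 mod 43 = 2^2 = 4
  bit 3 = 0: r = r^2 mod 43 = 4^2 = 16
  -> B = 16
s = B^a = 16^2 mod 43  (bits of 2 = 10)
  bit 0 = 1: r = r^2 * 16 mod 43 = 1^2 * 16 = 1*16 = 16
  bit 1 = 0: r = r^2 mod 43 = 16^2 = 41
  -> s = B^a = 41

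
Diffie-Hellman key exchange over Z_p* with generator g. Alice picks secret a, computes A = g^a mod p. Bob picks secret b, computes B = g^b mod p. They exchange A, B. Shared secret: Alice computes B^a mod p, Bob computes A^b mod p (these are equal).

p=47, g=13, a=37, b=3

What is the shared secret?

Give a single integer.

A = 13^37 mod 47  (bits of 37 = 100101)
  bit 0 = 1: r = r^2 * 13 mod 47 = 1^2 * 13 = 1*13 = 13
  bit 1 = 0: r = r^2 mod 47 = 13^2 = 28
  bit 2 = 0: r = r^2 mod 47 = 28^2 = 32
  bit 3 = 1: r = r^2 * 13 mod 47 = 32^2 * 13 = 37*13 = 11
  bit 4 = 0: r = r^2 mod 47 = 11^2 = 27
  bit 5 = 1: r = r^2 * 13 mod 47 = 27^2 * 13 = 24*13 = 30
  -> A = 30
B = 13^3 mod 47  (bits of 3 = 11)
  bit 0 = 1: r = r^2 * 13 mod 47 = 1^2 * 13 = 1*13 = 13
  bit 1 = 1: r = r^2 * 13 mod 47 = 13^2 * 13 = 28*13 = 35
  -> B = 35
s = B^a = 35^37 mod 47  (bits of 37 = 100101)
  bit 0 = 1: r = r^2 * 35 mod 47 = 1^2 * 35 = 1*35 = 35
  bit 1 = 0: r = r^2 mod 47 = 35^2 = 3
  bit 2 = 0: r = r^2 mod 47 = 3^2 = 9
  bit 3 = 1: r = r^2 * 35 mod 47 = 9^2 * 35 = 34*35 = 15
  bit 4 = 0: r = r^2 mod 47 = 15^2 = 37
  bit 5 = 1: r = r^2 * 35 mod 47 = 37^2 * 35 = 6*35 = 22
  -> s = B^a = 22

Answer: 22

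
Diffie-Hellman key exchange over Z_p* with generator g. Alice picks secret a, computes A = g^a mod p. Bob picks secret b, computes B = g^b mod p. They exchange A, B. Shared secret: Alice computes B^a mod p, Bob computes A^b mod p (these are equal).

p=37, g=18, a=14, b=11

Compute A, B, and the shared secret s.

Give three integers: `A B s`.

Answer: 21 17 3

Derivation:
A = 18^14 mod 37  (bits of 14 = 1110)
  bit 0 = 1: r = r^2 * 18 mod 37 = 1^2 * 18 = 1*18 = 18
  bit 1 = 1: r = r^2 * 18 mod 37 = 18^2 * 18 = 28*18 = 23
  bit 2 = 1: r = r^2 * 18 mod 37 = 23^2 * 18 = 11*18 = 13
  bit 3 = 0: r = r^2 mod 37 = 13^2 = 21
  -> A = 21
B = 18^11 mod 37  (bits of 11 = 1011)
  bit 0 = 1: r = r^2 * 18 mod 37 = 1^2 * 18 = 1*18 = 18
  bit 1 = 0: r = r^2 mod 37 = 18^2 = 28
  bit 2 = 1: r = r^2 * 18 mod 37 = 28^2 * 18 = 7*18 = 15
  bit 3 = 1: r = r^2 * 18 mod 37 = 15^2 * 18 = 3*18 = 17
  -> B = 17
s = B^a = 17^14 mod 37  (bits of 14 = 1110)
  bit 0 = 1: r = r^2 * 17 mod 37 = 1^2 * 17 = 1*17 = 17
  bit 1 = 1: r = r^2 * 17 mod 37 = 17^2 * 17 = 30*17 = 29
  bit 2 = 1: r = r^2 * 17 mod 37 = 29^2 * 17 = 27*17 = 15
  bit 3 = 0: r = r^2 mod 37 = 15^2 = 3
  -> s = B^a = 3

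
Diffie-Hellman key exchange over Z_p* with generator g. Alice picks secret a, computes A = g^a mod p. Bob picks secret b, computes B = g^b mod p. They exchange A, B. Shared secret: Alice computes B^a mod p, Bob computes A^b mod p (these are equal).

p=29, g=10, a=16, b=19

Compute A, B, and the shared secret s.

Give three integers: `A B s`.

Answer: 16 21 23

Derivation:
A = 10^16 mod 29  (bits of 16 = 10000)
  bit 0 = 1: r = r^2 * 10 mod 29 = 1^2 * 10 = 1*10 = 10
  bit 1 = 0: r = r^2 mod 29 = 10^2 = 13
  bit 2 = 0: r = r^2 mod 29 = 13^2 = 24
  bit 3 = 0: r = r^2 mod 29 = 24^2 = 25
  bit 4 = 0: r = r^2 mod 29 = 25^2 = 16
  -> A = 16
B = 10^19 mod 29  (bits of 19 = 10011)
  bit 0 = 1: r = r^2 * 10 mod 29 = 1^2 * 10 = 1*10 = 10
  bit 1 = 0: r = r^2 mod 29 = 10^2 = 13
  bit 2 = 0: r = r^2 mod 29 = 13^2 = 24
  bit 3 = 1: r = r^2 * 10 mod 29 = 24^2 * 10 = 25*10 = 18
  bit 4 = 1: r = r^2 * 10 mod 29 = 18^2 * 10 = 5*10 = 21
  -> B = 21
s = B^a = 21^16 mod 29  (bits of 16 = 10000)
  bit 0 = 1: r = r^2 * 21 mod 29 = 1^2 * 21 = 1*21 = 21
  bit 1 = 0: r = r^2 mod 29 = 21^2 = 6
  bit 2 = 0: r = r^2 mod 29 = 6^2 = 7
  bit 3 = 0: r = r^2 mod 29 = 7^2 = 20
  bit 4 = 0: r = r^2 mod 29 = 20^2 = 23
  -> s = B^a = 23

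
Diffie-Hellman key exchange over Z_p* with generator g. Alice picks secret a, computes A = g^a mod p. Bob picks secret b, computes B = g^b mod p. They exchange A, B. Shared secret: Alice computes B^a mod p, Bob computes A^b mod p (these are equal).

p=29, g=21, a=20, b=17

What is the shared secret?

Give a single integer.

Answer: 7

Derivation:
A = 21^20 mod 29  (bits of 20 = 10100)
  bit 0 = 1: r = r^2 * 21 mod 29 = 1^2 * 21 = 1*21 = 21
  bit 1 = 0: r = r^2 mod 29 = 21^2 = 6
  bit 2 = 1: r = r^2 * 21 mod 29 = 6^2 * 21 = 7*21 = 2
  bit 3 = 0: r = r^2 mod 29 = 2^2 = 4
  bit 4 = 0: r = r^2 mod 29 = 4^2 = 16
  -> A = 16
B = 21^17 mod 29  (bits of 17 = 10001)
  bit 0 = 1: r = r^2 * 21 mod 29 = 1^2 * 21 = 1*21 = 21
  bit 1 = 0: r = r^2 mod 29 = 21^2 = 6
  bit 2 = 0: r = r^2 mod 29 = 6^2 = 7
  bit 3 = 0: r = r^2 mod 29 = 7^2 = 20
  bit 4 = 1: r = r^2 * 21 mod 29 = 20^2 * 21 = 23*21 = 19
  -> B = 19
s = B^a = 19^20 mod 29  (bits of 20 = 10100)
  bit 0 = 1: r = r^2 * 19 mod 29 = 1^2 * 19 = 1*19 = 19
  bit 1 = 0: r = r^2 mod 29 = 19^2 = 13
  bit 2 = 1: r = r^2 * 19 mod 29 = 13^2 * 19 = 24*19 = 21
  bit 3 = 0: r = r^2 mod 29 = 21^2 = 6
  bit 4 = 0: r = r^2 mod 29 = 6^2 = 7
  -> s = B^a = 7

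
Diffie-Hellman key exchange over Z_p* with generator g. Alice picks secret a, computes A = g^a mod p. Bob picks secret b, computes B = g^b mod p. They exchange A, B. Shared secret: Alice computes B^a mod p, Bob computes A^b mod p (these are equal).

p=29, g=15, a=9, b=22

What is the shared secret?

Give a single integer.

Answer: 22

Derivation:
A = 15^9 mod 29  (bits of 9 = 1001)
  bit 0 = 1: r = r^2 * 15 mod 29 = 1^2 * 15 = 1*15 = 15
  bit 1 = 0: r = r^2 mod 29 = 15^2 = 22
  bit 2 = 0: r = r^2 mod 29 = 22^2 = 20
  bit 3 = 1: r = r^2 * 15 mod 29 = 20^2 * 15 = 23*15 = 26
  -> A = 26
B = 15^22 mod 29  (bits of 22 = 10110)
  bit 0 = 1: r = r^2 * 15 mod 29 = 1^2 * 15 = 1*15 = 15
  bit 1 = 0: r = r^2 mod 29 = 15^2 = 22
  bit 2 = 1: r = r^2 * 15 mod 29 = 22^2 * 15 = 20*15 = 10
  bit 3 = 1: r = r^2 * 15 mod 29 = 10^2 * 15 = 13*15 = 21
  bit 4 = 0: r = r^2 mod 29 = 21^2 = 6
  -> B = 6
s = B^a = 6^9 mod 29  (bits of 9 = 1001)
  bit 0 = 1: r = r^2 * 6 mod 29 = 1^2 * 6 = 1*6 = 6
  bit 1 = 0: r = r^2 mod 29 = 6^2 = 7
  bit 2 = 0: r = r^2 mod 29 = 7^2 = 20
  bit 3 = 1: r = r^2 * 6 mod 29 = 20^2 * 6 = 23*6 = 22
  -> s = B^a = 22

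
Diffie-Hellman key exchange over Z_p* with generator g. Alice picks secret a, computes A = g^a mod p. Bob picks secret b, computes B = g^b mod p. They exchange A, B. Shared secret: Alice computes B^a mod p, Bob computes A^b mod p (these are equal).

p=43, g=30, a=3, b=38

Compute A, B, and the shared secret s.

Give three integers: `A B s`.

Answer: 39 24 21

Derivation:
A = 30^3 mod 43  (bits of 3 = 11)
  bit 0 = 1: r = r^2 * 30 mod 43 = 1^2 * 30 = 1*30 = 30
  bit 1 = 1: r = r^2 * 30 mod 43 = 30^2 * 30 = 40*30 = 39
  -> A = 39
B = 30^38 mod 43  (bits of 38 = 100110)
  bit 0 = 1: r = r^2 * 30 mod 43 = 1^2 * 30 = 1*30 = 30
  bit 1 = 0: r = r^2 mod 43 = 30^2 = 40
  bit 2 = 0: r = r^2 mod 43 = 40^2 = 9
  bit 3 = 1: r = r^2 * 30 mod 43 = 9^2 * 30 = 38*30 = 22
  bit 4 = 1: r = r^2 * 30 mod 43 = 22^2 * 30 = 11*30 = 29
  bit 5 = 0: r = r^2 mod 43 = 29^2 = 24
  -> B = 24
s = B^a = 24^3 mod 43  (bits of 3 = 11)
  bit 0 = 1: r = r^2 * 24 mod 43 = 1^2 * 24 = 1*24 = 24
  bit 1 = 1: r = r^2 * 24 mod 43 = 24^2 * 24 = 17*24 = 21
  -> s = B^a = 21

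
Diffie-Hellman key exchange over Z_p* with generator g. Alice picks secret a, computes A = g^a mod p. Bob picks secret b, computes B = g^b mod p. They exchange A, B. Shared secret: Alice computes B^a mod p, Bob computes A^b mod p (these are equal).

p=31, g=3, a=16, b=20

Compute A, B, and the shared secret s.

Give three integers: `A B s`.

Answer: 28 5 5

Derivation:
A = 3^16 mod 31  (bits of 16 = 10000)
  bit 0 = 1: r = r^2 * 3 mod 31 = 1^2 * 3 = 1*3 = 3
  bit 1 = 0: r = r^2 mod 31 = 3^2 = 9
  bit 2 = 0: r = r^2 mod 31 = 9^2 = 19
  bit 3 = 0: r = r^2 mod 31 = 19^2 = 20
  bit 4 = 0: r = r^2 mod 31 = 20^2 = 28
  -> A = 28
B = 3^20 mod 31  (bits of 20 = 10100)
  bit 0 = 1: r = r^2 * 3 mod 31 = 1^2 * 3 = 1*3 = 3
  bit 1 = 0: r = r^2 mod 31 = 3^2 = 9
  bit 2 = 1: r = r^2 * 3 mod 31 = 9^2 * 3 = 19*3 = 26
  bit 3 = 0: r = r^2 mod 31 = 26^2 = 25
  bit 4 = 0: r = r^2 mod 31 = 25^2 = 5
  -> B = 5
s = B^a = 5^16 mod 31  (bits of 16 = 10000)
  bit 0 = 1: r = r^2 * 5 mod 31 = 1^2 * 5 = 1*5 = 5
  bit 1 = 0: r = r^2 mod 31 = 5^2 = 25
  bit 2 = 0: r = r^2 mod 31 = 25^2 = 5
  bit 3 = 0: r = r^2 mod 31 = 5^2 = 25
  bit 4 = 0: r = r^2 mod 31 = 25^2 = 5
  -> s = B^a = 5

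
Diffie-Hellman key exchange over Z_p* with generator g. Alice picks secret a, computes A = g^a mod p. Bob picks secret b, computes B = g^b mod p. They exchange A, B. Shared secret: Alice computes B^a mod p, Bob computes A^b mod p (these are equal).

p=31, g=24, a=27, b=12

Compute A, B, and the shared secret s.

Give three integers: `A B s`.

A = 24^27 mod 31  (bits of 27 = 11011)
  bit 0 = 1: r = r^2 * 24 mod 31 = 1^2 * 24 = 1*24 = 24
  bit 1 = 1: r = r^2 * 24 mod 31 = 24^2 * 24 = 18*24 = 29
  bit 2 = 0: r = r^2 mod 31 = 29^2 = 4
  bit 3 = 1: r = r^2 * 24 mod 31 = 4^2 * 24 = 16*24 = 12
  bit 4 = 1: r = r^2 * 24 mod 31 = 12^2 * 24 = 20*24 = 15
  -> A = 15
B = 24^12 mod 31  (bits of 12 = 1100)
  bit 0 = 1: r = r^2 * 24 mod 31 = 1^2 * 24 = 1*24 = 24
  bit 1 = 1: r = r^2 * 24 mod 31 = 24^2 * 24 = 18*24 = 29
  bit 2 = 0: r = r^2 mod 31 = 29^2 = 4
  bit 3 = 0: r = r^2 mod 31 = 4^2 = 16
  -> B = 16
s = B^a = 16^27 mod 31  (bits of 27 = 11011)
  bit 0 = 1: r = r^2 * 16 mod 31 = 1^2 * 16 = 1*16 = 16
  bit 1 = 1: r = r^2 * 16 mod 31 = 16^2 * 16 = 8*16 = 4
  bit 2 = 0: r = r^2 mod 31 = 4^2 = 16
  bit 3 = 1: r = r^2 * 16 mod 31 = 16^2 * 16 = 8*16 = 4
  bit 4 = 1: r = r^2 * 16 mod 31 = 4^2 * 16 = 16*16 = 8
  -> s = B^a = 8

Answer: 15 16 8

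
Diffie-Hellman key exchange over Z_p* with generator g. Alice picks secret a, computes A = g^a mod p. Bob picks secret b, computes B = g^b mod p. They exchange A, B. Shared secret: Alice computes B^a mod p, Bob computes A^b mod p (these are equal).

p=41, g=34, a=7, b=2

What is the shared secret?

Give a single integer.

Answer: 2

Derivation:
A = 34^7 mod 41  (bits of 7 = 111)
  bit 0 = 1: r = r^2 * 34 mod 41 = 1^2 * 34 = 1*34 = 34
  bit 1 = 1: r = r^2 * 34 mod 41 = 34^2 * 34 = 8*34 = 26
  bit 2 = 1: r = r^2 * 34 mod 41 = 26^2 * 34 = 20*34 = 24
  -> A = 24
B = 34^2 mod 41  (bits of 2 = 10)
  bit 0 = 1: r = r^2 * 34 mod 41 = 1^2 * 34 = 1*34 = 34
  bit 1 = 0: r = r^2 mod 41 = 34^2 = 8
  -> B = 8
s = B^a = 8^7 mod 41  (bits of 7 = 111)
  bit 0 = 1: r = r^2 * 8 mod 41 = 1^2 * 8 = 1*8 = 8
  bit 1 = 1: r = r^2 * 8 mod 41 = 8^2 * 8 = 23*8 = 20
  bit 2 = 1: r = r^2 * 8 mod 41 = 20^2 * 8 = 31*8 = 2
  -> s = B^a = 2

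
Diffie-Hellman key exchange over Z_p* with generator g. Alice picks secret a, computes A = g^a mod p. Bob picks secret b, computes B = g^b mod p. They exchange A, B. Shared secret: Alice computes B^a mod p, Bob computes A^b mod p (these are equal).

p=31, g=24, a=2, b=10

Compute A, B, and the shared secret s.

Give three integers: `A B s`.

Answer: 18 25 5

Derivation:
A = 24^2 mod 31  (bits of 2 = 10)
  bit 0 = 1: r = r^2 * 24 mod 31 = 1^2 * 24 = 1*24 = 24
  bit 1 = 0: r = r^2 mod 31 = 24^2 = 18
  -> A = 18
B = 24^10 mod 31  (bits of 10 = 1010)
  bit 0 = 1: r = r^2 * 24 mod 31 = 1^2 * 24 = 1*24 = 24
  bit 1 = 0: r = r^2 mod 31 = 24^2 = 18
  bit 2 = 1: r = r^2 * 24 mod 31 = 18^2 * 24 = 14*24 = 26
  bit 3 = 0: r = r^2 mod 31 = 26^2 = 25
  -> B = 25
s = B^a = 25^2 mod 31  (bits of 2 = 10)
  bit 0 = 1: r = r^2 * 25 mod 31 = 1^2 * 25 = 1*25 = 25
  bit 1 = 0: r = r^2 mod 31 = 25^2 = 5
  -> s = B^a = 5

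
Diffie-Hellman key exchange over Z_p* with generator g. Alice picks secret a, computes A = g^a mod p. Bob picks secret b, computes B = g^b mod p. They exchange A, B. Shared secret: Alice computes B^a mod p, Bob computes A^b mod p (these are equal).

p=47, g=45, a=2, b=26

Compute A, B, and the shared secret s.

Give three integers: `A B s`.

Answer: 4 8 17

Derivation:
A = 45^2 mod 47  (bits of 2 = 10)
  bit 0 = 1: r = r^2 * 45 mod 47 = 1^2 * 45 = 1*45 = 45
  bit 1 = 0: r = r^2 mod 47 = 45^2 = 4
  -> A = 4
B = 45^26 mod 47  (bits of 26 = 11010)
  bit 0 = 1: r = r^2 * 45 mod 47 = 1^2 * 45 = 1*45 = 45
  bit 1 = 1: r = r^2 * 45 mod 47 = 45^2 * 45 = 4*45 = 39
  bit 2 = 0: r = r^2 mod 47 = 39^2 = 17
  bit 3 = 1: r = r^2 * 45 mod 47 = 17^2 * 45 = 7*45 = 33
  bit 4 = 0: r = r^2 mod 47 = 33^2 = 8
  -> B = 8
s = B^a = 8^2 mod 47  (bits of 2 = 10)
  bit 0 = 1: r = r^2 * 8 mod 47 = 1^2 * 8 = 1*8 = 8
  bit 1 = 0: r = r^2 mod 47 = 8^2 = 17
  -> s = B^a = 17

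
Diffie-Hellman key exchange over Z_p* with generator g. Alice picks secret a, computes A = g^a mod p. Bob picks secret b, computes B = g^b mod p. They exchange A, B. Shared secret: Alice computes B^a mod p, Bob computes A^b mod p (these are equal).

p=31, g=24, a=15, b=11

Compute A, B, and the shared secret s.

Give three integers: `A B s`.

A = 24^15 mod 31  (bits of 15 = 1111)
  bit 0 = 1: r = r^2 * 24 mod 31 = 1^2 * 24 = 1*24 = 24
  bit 1 = 1: r = r^2 * 24 mod 31 = 24^2 * 24 = 18*24 = 29
  bit 2 = 1: r = r^2 * 24 mod 31 = 29^2 * 24 = 4*24 = 3
  bit 3 = 1: r = r^2 * 24 mod 31 = 3^2 * 24 = 9*24 = 30
  -> A = 30
B = 24^11 mod 31  (bits of 11 = 1011)
  bit 0 = 1: r = r^2 * 24 mod 31 = 1^2 * 24 = 1*24 = 24
  bit 1 = 0: r = r^2 mod 31 = 24^2 = 18
  bit 2 = 1: r = r^2 * 24 mod 31 = 18^2 * 24 = 14*24 = 26
  bit 3 = 1: r = r^2 * 24 mod 31 = 26^2 * 24 = 25*24 = 11
  -> B = 11
s = B^a = 11^15 mod 31  (bits of 15 = 1111)
  bit 0 = 1: r = r^2 * 11 mod 31 = 1^2 * 11 = 1*11 = 11
  bit 1 = 1: r = r^2 * 11 mod 31 = 11^2 * 11 = 28*11 = 29
  bit 2 = 1: r = r^2 * 11 mod 31 = 29^2 * 11 = 4*11 = 13
  bit 3 = 1: r = r^2 * 11 mod 31 = 13^2 * 11 = 14*11 = 30
  -> s = B^a = 30

Answer: 30 11 30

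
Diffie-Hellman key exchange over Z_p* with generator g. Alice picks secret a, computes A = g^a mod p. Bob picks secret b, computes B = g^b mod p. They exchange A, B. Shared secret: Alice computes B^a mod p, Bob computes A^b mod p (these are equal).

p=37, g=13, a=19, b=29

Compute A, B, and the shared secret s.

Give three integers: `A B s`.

Answer: 24 22 15

Derivation:
A = 13^19 mod 37  (bits of 19 = 10011)
  bit 0 = 1: r = r^2 * 13 mod 37 = 1^2 * 13 = 1*13 = 13
  bit 1 = 0: r = r^2 mod 37 = 13^2 = 21
  bit 2 = 0: r = r^2 mod 37 = 21^2 = 34
  bit 3 = 1: r = r^2 * 13 mod 37 = 34^2 * 13 = 9*13 = 6
  bit 4 = 1: r = r^2 * 13 mod 37 = 6^2 * 13 = 36*13 = 24
  -> A = 24
B = 13^29 mod 37  (bits of 29 = 11101)
  bit 0 = 1: r = r^2 * 13 mod 37 = 1^2 * 13 = 1*13 = 13
  bit 1 = 1: r = r^2 * 13 mod 37 = 13^2 * 13 = 21*13 = 14
  bit 2 = 1: r = r^2 * 13 mod 37 = 14^2 * 13 = 11*13 = 32
  bit 3 = 0: r = r^2 mod 37 = 32^2 = 25
  bit 4 = 1: r = r^2 * 13 mod 37 = 25^2 * 13 = 33*13 = 22
  -> B = 22
s = B^a = 22^19 mod 37  (bits of 19 = 10011)
  bit 0 = 1: r = r^2 * 22 mod 37 = 1^2 * 22 = 1*22 = 22
  bit 1 = 0: r = r^2 mod 37 = 22^2 = 3
  bit 2 = 0: r = r^2 mod 37 = 3^2 = 9
  bit 3 = 1: r = r^2 * 22 mod 37 = 9^2 * 22 = 7*22 = 6
  bit 4 = 1: r = r^2 * 22 mod 37 = 6^2 * 22 = 36*22 = 15
  -> s = B^a = 15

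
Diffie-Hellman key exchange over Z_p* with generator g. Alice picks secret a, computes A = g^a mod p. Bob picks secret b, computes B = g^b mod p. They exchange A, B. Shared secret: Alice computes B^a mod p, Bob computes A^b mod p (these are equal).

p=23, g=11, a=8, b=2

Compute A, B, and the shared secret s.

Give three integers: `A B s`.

A = 11^8 mod 23  (bits of 8 = 1000)
  bit 0 = 1: r = r^2 * 11 mod 23 = 1^2 * 11 = 1*11 = 11
  bit 1 = 0: r = r^2 mod 23 = 11^2 = 6
  bit 2 = 0: r = r^2 mod 23 = 6^2 = 13
  bit 3 = 0: r = r^2 mod 23 = 13^2 = 8
  -> A = 8
B = 11^2 mod 23  (bits of 2 = 10)
  bit 0 = 1: r = r^2 * 11 mod 23 = 1^2 * 11 = 1*11 = 11
  bit 1 = 0: r = r^2 mod 23 = 11^2 = 6
  -> B = 6
s = B^a = 6^8 mod 23  (bits of 8 = 1000)
  bit 0 = 1: r = r^2 * 6 mod 23 = 1^2 * 6 = 1*6 = 6
  bit 1 = 0: r = r^2 mod 23 = 6^2 = 13
  bit 2 = 0: r = r^2 mod 23 = 13^2 = 8
  bit 3 = 0: r = r^2 mod 23 = 8^2 = 18
  -> s = B^a = 18

Answer: 8 6 18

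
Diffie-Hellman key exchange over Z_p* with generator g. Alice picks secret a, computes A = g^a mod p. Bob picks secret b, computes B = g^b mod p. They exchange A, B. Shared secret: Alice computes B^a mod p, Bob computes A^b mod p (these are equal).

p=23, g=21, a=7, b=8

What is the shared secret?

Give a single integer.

A = 21^7 mod 23  (bits of 7 = 111)
  bit 0 = 1: r = r^2 * 21 mod 23 = 1^2 * 21 = 1*21 = 21
  bit 1 = 1: r = r^2 * 21 mod 23 = 21^2 * 21 = 4*21 = 15
  bit 2 = 1: r = r^2 * 21 mod 23 = 15^2 * 21 = 18*21 = 10
  -> A = 10
B = 21^8 mod 23  (bits of 8 = 1000)
  bit 0 = 1: r = r^2 * 21 mod 23 = 1^2 * 21 = 1*21 = 21
  bit 1 = 0: r = r^2 mod 23 = 21^2 = 4
  bit 2 = 0: r = r^2 mod 23 = 4^2 = 16
  bit 3 = 0: r = r^2 mod 23 = 16^2 = 3
  -> B = 3
s = B^a = 3^7 mod 23  (bits of 7 = 111)
  bit 0 = 1: r = r^2 * 3 mod 23 = 1^2 * 3 = 1*3 = 3
  bit 1 = 1: r = r^2 * 3 mod 23 = 3^2 * 3 = 9*3 = 4
  bit 2 = 1: r = r^2 * 3 mod 23 = 4^2 * 3 = 16*3 = 2
  -> s = B^a = 2

Answer: 2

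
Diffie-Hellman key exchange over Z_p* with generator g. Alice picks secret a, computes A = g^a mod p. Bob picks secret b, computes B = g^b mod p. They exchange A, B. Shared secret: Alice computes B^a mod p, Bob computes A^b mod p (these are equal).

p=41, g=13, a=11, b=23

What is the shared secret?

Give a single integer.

Answer: 11

Derivation:
A = 13^11 mod 41  (bits of 11 = 1011)
  bit 0 = 1: r = r^2 * 13 mod 41 = 1^2 * 13 = 1*13 = 13
  bit 1 = 0: r = r^2 mod 41 = 13^2 = 5
  bit 2 = 1: r = r^2 * 13 mod 41 = 5^2 * 13 = 25*13 = 38
  bit 3 = 1: r = r^2 * 13 mod 41 = 38^2 * 13 = 9*13 = 35
  -> A = 35
B = 13^23 mod 41  (bits of 23 = 10111)
  bit 0 = 1: r = r^2 * 13 mod 41 = 1^2 * 13 = 1*13 = 13
  bit 1 = 0: r = r^2 mod 41 = 13^2 = 5
  bit 2 = 1: r = r^2 * 13 mod 41 = 5^2 * 13 = 25*13 = 38
  bit 3 = 1: r = r^2 * 13 mod 41 = 38^2 * 13 = 9*13 = 35
  bit 4 = 1: r = r^2 * 13 mod 41 = 35^2 * 13 = 36*13 = 17
  -> B = 17
s = B^a = 17^11 mod 41  (bits of 11 = 1011)
  bit 0 = 1: r = r^2 * 17 mod 41 = 1^2 * 17 = 1*17 = 17
  bit 1 = 0: r = r^2 mod 41 = 17^2 = 2
  bit 2 = 1: r = r^2 * 17 mod 41 = 2^2 * 17 = 4*17 = 27
  bit 3 = 1: r = r^2 * 17 mod 41 = 27^2 * 17 = 32*17 = 11
  -> s = B^a = 11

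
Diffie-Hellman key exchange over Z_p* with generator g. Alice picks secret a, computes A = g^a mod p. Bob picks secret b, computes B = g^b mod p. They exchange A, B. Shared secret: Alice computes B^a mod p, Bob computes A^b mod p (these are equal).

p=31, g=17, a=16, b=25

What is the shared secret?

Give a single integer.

Answer: 25

Derivation:
A = 17^16 mod 31  (bits of 16 = 10000)
  bit 0 = 1: r = r^2 * 17 mod 31 = 1^2 * 17 = 1*17 = 17
  bit 1 = 0: r = r^2 mod 31 = 17^2 = 10
  bit 2 = 0: r = r^2 mod 31 = 10^2 = 7
  bit 3 = 0: r = r^2 mod 31 = 7^2 = 18
  bit 4 = 0: r = r^2 mod 31 = 18^2 = 14
  -> A = 14
B = 17^25 mod 31  (bits of 25 = 11001)
  bit 0 = 1: r = r^2 * 17 mod 31 = 1^2 * 17 = 1*17 = 17
  bit 1 = 1: r = r^2 * 17 mod 31 = 17^2 * 17 = 10*17 = 15
  bit 2 = 0: r = r^2 mod 31 = 15^2 = 8
  bit 3 = 0: r = r^2 mod 31 = 8^2 = 2
  bit 4 = 1: r = r^2 * 17 mod 31 = 2^2 * 17 = 4*17 = 6
  -> B = 6
s = B^a = 6^16 mod 31  (bits of 16 = 10000)
  bit 0 = 1: r = r^2 * 6 mod 31 = 1^2 * 6 = 1*6 = 6
  bit 1 = 0: r = r^2 mod 31 = 6^2 = 5
  bit 2 = 0: r = r^2 mod 31 = 5^2 = 25
  bit 3 = 0: r = r^2 mod 31 = 25^2 = 5
  bit 4 = 0: r = r^2 mod 31 = 5^2 = 25
  -> s = B^a = 25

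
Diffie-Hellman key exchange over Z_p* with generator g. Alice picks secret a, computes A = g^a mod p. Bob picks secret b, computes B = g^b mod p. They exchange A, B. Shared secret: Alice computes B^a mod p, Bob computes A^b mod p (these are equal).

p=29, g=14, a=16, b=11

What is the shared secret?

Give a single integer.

Answer: 23

Derivation:
A = 14^16 mod 29  (bits of 16 = 10000)
  bit 0 = 1: r = r^2 * 14 mod 29 = 1^2 * 14 = 1*14 = 14
  bit 1 = 0: r = r^2 mod 29 = 14^2 = 22
  bit 2 = 0: r = r^2 mod 29 = 22^2 = 20
  bit 3 = 0: r = r^2 mod 29 = 20^2 = 23
  bit 4 = 0: r = r^2 mod 29 = 23^2 = 7
  -> A = 7
B = 14^11 mod 29  (bits of 11 = 1011)
  bit 0 = 1: r = r^2 * 14 mod 29 = 1^2 * 14 = 1*14 = 14
  bit 1 = 0: r = r^2 mod 29 = 14^2 = 22
  bit 2 = 1: r = r^2 * 14 mod 29 = 22^2 * 14 = 20*14 = 19
  bit 3 = 1: r = r^2 * 14 mod 29 = 19^2 * 14 = 13*14 = 8
  -> B = 8
s = B^a = 8^16 mod 29  (bits of 16 = 10000)
  bit 0 = 1: r = r^2 * 8 mod 29 = 1^2 * 8 = 1*8 = 8
  bit 1 = 0: r = r^2 mod 29 = 8^2 = 6
  bit 2 = 0: r = r^2 mod 29 = 6^2 = 7
  bit 3 = 0: r = r^2 mod 29 = 7^2 = 20
  bit 4 = 0: r = r^2 mod 29 = 20^2 = 23
  -> s = B^a = 23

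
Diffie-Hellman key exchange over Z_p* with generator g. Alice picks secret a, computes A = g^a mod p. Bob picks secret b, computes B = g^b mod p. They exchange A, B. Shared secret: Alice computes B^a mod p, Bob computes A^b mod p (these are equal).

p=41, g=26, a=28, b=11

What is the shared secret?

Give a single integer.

A = 26^28 mod 41  (bits of 28 = 11100)
  bit 0 = 1: r = r^2 * 26 mod 41 = 1^2 * 26 = 1*26 = 26
  bit 1 = 1: r = r^2 * 26 mod 41 = 26^2 * 26 = 20*26 = 28
  bit 2 = 1: r = r^2 * 26 mod 41 = 28^2 * 26 = 5*26 = 7
  bit 3 = 0: r = r^2 mod 41 = 7^2 = 8
  bit 4 = 0: r = r^2 mod 41 = 8^2 = 23
  -> A = 23
B = 26^11 mod 41  (bits of 11 = 1011)
  bit 0 = 1: r = r^2 * 26 mod 41 = 1^2 * 26 = 1*26 = 26
  bit 1 = 0: r = r^2 mod 41 = 26^2 = 20
  bit 2 = 1: r = r^2 * 26 mod 41 = 20^2 * 26 = 31*26 = 27
  bit 3 = 1: r = r^2 * 26 mod 41 = 27^2 * 26 = 32*26 = 12
  -> B = 12
s = B^a = 12^28 mod 41  (bits of 28 = 11100)
  bit 0 = 1: r = r^2 * 12 mod 41 = 1^2 * 12 = 1*12 = 12
  bit 1 = 1: r = r^2 * 12 mod 41 = 12^2 * 12 = 21*12 = 6
  bit 2 = 1: r = r^2 * 12 mod 41 = 6^2 * 12 = 36*12 = 22
  bit 3 = 0: r = r^2 mod 41 = 22^2 = 33
  bit 4 = 0: r = r^2 mod 41 = 33^2 = 23
  -> s = B^a = 23

Answer: 23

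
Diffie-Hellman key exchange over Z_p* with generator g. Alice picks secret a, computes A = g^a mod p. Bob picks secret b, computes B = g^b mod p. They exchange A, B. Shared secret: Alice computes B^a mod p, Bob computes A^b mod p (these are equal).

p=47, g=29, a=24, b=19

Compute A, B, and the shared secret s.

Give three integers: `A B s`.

Answer: 18 15 32

Derivation:
A = 29^24 mod 47  (bits of 24 = 11000)
  bit 0 = 1: r = r^2 * 29 mod 47 = 1^2 * 29 = 1*29 = 29
  bit 1 = 1: r = r^2 * 29 mod 47 = 29^2 * 29 = 42*29 = 43
  bit 2 = 0: r = r^2 mod 47 = 43^2 = 16
  bit 3 = 0: r = r^2 mod 47 = 16^2 = 21
  bit 4 = 0: r = r^2 mod 47 = 21^2 = 18
  -> A = 18
B = 29^19 mod 47  (bits of 19 = 10011)
  bit 0 = 1: r = r^2 * 29 mod 47 = 1^2 * 29 = 1*29 = 29
  bit 1 = 0: r = r^2 mod 47 = 29^2 = 42
  bit 2 = 0: r = r^2 mod 47 = 42^2 = 25
  bit 3 = 1: r = r^2 * 29 mod 47 = 25^2 * 29 = 14*29 = 30
  bit 4 = 1: r = r^2 * 29 mod 47 = 30^2 * 29 = 7*29 = 15
  -> B = 15
s = B^a = 15^24 mod 47  (bits of 24 = 11000)
  bit 0 = 1: r = r^2 * 15 mod 47 = 1^2 * 15 = 1*15 = 15
  bit 1 = 1: r = r^2 * 15 mod 47 = 15^2 * 15 = 37*15 = 38
  bit 2 = 0: r = r^2 mod 47 = 38^2 = 34
  bit 3 = 0: r = r^2 mod 47 = 34^2 = 28
  bit 4 = 0: r = r^2 mod 47 = 28^2 = 32
  -> s = B^a = 32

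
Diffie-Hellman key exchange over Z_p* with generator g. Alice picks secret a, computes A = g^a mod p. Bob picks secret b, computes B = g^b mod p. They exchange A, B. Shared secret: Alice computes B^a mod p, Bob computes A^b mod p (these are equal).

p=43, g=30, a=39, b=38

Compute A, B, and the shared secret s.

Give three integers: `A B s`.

A = 30^39 mod 43  (bits of 39 = 100111)
  bit 0 = 1: r = r^2 * 30 mod 43 = 1^2 * 30 = 1*30 = 30
  bit 1 = 0: r = r^2 mod 43 = 30^2 = 40
  bit 2 = 0: r = r^2 mod 43 = 40^2 = 9
  bit 3 = 1: r = r^2 * 30 mod 43 = 9^2 * 30 = 38*30 = 22
  bit 4 = 1: r = r^2 * 30 mod 43 = 22^2 * 30 = 11*30 = 29
  bit 5 = 1: r = r^2 * 30 mod 43 = 29^2 * 30 = 24*30 = 32
  -> A = 32
B = 30^38 mod 43  (bits of 38 = 100110)
  bit 0 = 1: r = r^2 * 30 mod 43 = 1^2 * 30 = 1*30 = 30
  bit 1 = 0: r = r^2 mod 43 = 30^2 = 40
  bit 2 = 0: r = r^2 mod 43 = 40^2 = 9
  bit 3 = 1: r = r^2 * 30 mod 43 = 9^2 * 30 = 38*30 = 22
  bit 4 = 1: r = r^2 * 30 mod 43 = 22^2 * 30 = 11*30 = 29
  bit 5 = 0: r = r^2 mod 43 = 29^2 = 24
  -> B = 24
s = B^a = 24^39 mod 43  (bits of 39 = 100111)
  bit 0 = 1: r = r^2 * 24 mod 43 = 1^2 * 24 = 1*24 = 24
  bit 1 = 0: r = r^2 mod 43 = 24^2 = 17
  bit 2 = 0: r = r^2 mod 43 = 17^2 = 31
  bit 3 = 1: r = r^2 * 24 mod 43 = 31^2 * 24 = 15*24 = 16
  bit 4 = 1: r = r^2 * 24 mod 43 = 16^2 * 24 = 41*24 = 38
  bit 5 = 1: r = r^2 * 24 mod 43 = 38^2 * 24 = 25*24 = 41
  -> s = B^a = 41

Answer: 32 24 41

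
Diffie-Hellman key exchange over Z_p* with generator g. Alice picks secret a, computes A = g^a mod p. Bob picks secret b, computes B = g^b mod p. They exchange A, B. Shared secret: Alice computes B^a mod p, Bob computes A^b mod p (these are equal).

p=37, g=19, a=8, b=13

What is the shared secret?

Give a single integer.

A = 19^8 mod 37  (bits of 8 = 1000)
  bit 0 = 1: r = r^2 * 19 mod 37 = 1^2 * 19 = 1*19 = 19
  bit 1 = 0: r = r^2 mod 37 = 19^2 = 28
  bit 2 = 0: r = r^2 mod 37 = 28^2 = 7
  bit 3 = 0: r = r^2 mod 37 = 7^2 = 12
  -> A = 12
B = 19^13 mod 37  (bits of 13 = 1101)
  bit 0 = 1: r = r^2 * 19 mod 37 = 1^2 * 19 = 1*19 = 19
  bit 1 = 1: r = r^2 * 19 mod 37 = 19^2 * 19 = 28*19 = 14
  bit 2 = 0: r = r^2 mod 37 = 14^2 = 11
  bit 3 = 1: r = r^2 * 19 mod 37 = 11^2 * 19 = 10*19 = 5
  -> B = 5
s = B^a = 5^8 mod 37  (bits of 8 = 1000)
  bit 0 = 1: r = r^2 * 5 mod 37 = 1^2 * 5 = 1*5 = 5
  bit 1 = 0: r = r^2 mod 37 = 5^2 = 25
  bit 2 = 0: r = r^2 mod 37 = 25^2 = 33
  bit 3 = 0: r = r^2 mod 37 = 33^2 = 16
  -> s = B^a = 16

Answer: 16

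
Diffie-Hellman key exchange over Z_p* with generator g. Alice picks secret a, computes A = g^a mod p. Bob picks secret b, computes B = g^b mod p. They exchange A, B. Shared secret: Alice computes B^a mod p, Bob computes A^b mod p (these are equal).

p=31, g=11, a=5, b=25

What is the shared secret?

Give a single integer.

Answer: 6

Derivation:
A = 11^5 mod 31  (bits of 5 = 101)
  bit 0 = 1: r = r^2 * 11 mod 31 = 1^2 * 11 = 1*11 = 11
  bit 1 = 0: r = r^2 mod 31 = 11^2 = 28
  bit 2 = 1: r = r^2 * 11 mod 31 = 28^2 * 11 = 9*11 = 6
  -> A = 6
B = 11^25 mod 31  (bits of 25 = 11001)
  bit 0 = 1: r = r^2 * 11 mod 31 = 1^2 * 11 = 1*11 = 11
  bit 1 = 1: r = r^2 * 11 mod 31 = 11^2 * 11 = 28*11 = 29
  bit 2 = 0: r = r^2 mod 31 = 29^2 = 4
  bit 3 = 0: r = r^2 mod 31 = 4^2 = 16
  bit 4 = 1: r = r^2 * 11 mod 31 = 16^2 * 11 = 8*11 = 26
  -> B = 26
s = B^a = 26^5 mod 31  (bits of 5 = 101)
  bit 0 = 1: r = r^2 * 26 mod 31 = 1^2 * 26 = 1*26 = 26
  bit 1 = 0: r = r^2 mod 31 = 26^2 = 25
  bit 2 = 1: r = r^2 * 26 mod 31 = 25^2 * 26 = 5*26 = 6
  -> s = B^a = 6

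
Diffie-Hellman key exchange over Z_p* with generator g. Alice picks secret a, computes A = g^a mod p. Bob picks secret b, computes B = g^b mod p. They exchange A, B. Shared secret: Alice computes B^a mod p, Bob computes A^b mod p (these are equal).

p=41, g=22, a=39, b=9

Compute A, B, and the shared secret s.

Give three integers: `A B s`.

A = 22^39 mod 41  (bits of 39 = 100111)
  bit 0 = 1: r = r^2 * 22 mod 41 = 1^2 * 22 = 1*22 = 22
  bit 1 = 0: r = r^2 mod 41 = 22^2 = 33
  bit 2 = 0: r = r^2 mod 41 = 33^2 = 23
  bit 3 = 1: r = r^2 * 22 mod 41 = 23^2 * 22 = 37*22 = 35
  bit 4 = 1: r = r^2 * 22 mod 41 = 35^2 * 22 = 36*22 = 13
  bit 5 = 1: r = r^2 * 22 mod 41 = 13^2 * 22 = 5*22 = 28
  -> A = 28
B = 22^9 mod 41  (bits of 9 = 1001)
  bit 0 = 1: r = r^2 * 22 mod 41 = 1^2 * 22 = 1*22 = 22
  bit 1 = 0: r = r^2 mod 41 = 22^2 = 33
  bit 2 = 0: r = r^2 mod 41 = 33^2 = 23
  bit 3 = 1: r = r^2 * 22 mod 41 = 23^2 * 22 = 37*22 = 35
  -> B = 35
s = B^a = 35^39 mod 41  (bits of 39 = 100111)
  bit 0 = 1: r = r^2 * 35 mod 41 = 1^2 * 35 = 1*35 = 35
  bit 1 = 0: r = r^2 mod 41 = 35^2 = 36
  bit 2 = 0: r = r^2 mod 41 = 36^2 = 25
  bit 3 = 1: r = r^2 * 35 mod 41 = 25^2 * 35 = 10*35 = 22
  bit 4 = 1: r = r^2 * 35 mod 41 = 22^2 * 35 = 33*35 = 7
  bit 5 = 1: r = r^2 * 35 mod 41 = 7^2 * 35 = 8*35 = 34
  -> s = B^a = 34

Answer: 28 35 34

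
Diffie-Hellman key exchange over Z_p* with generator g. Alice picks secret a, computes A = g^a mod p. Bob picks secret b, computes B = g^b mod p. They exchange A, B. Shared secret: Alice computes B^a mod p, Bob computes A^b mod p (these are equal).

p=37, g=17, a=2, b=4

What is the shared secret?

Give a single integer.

Answer: 33

Derivation:
A = 17^2 mod 37  (bits of 2 = 10)
  bit 0 = 1: r = r^2 * 17 mod 37 = 1^2 * 17 = 1*17 = 17
  bit 1 = 0: r = r^2 mod 37 = 17^2 = 30
  -> A = 30
B = 17^4 mod 37  (bits of 4 = 100)
  bit 0 = 1: r = r^2 * 17 mod 37 = 1^2 * 17 = 1*17 = 17
  bit 1 = 0: r = r^2 mod 37 = 17^2 = 30
  bit 2 = 0: r = r^2 mod 37 = 30^2 = 12
  -> B = 12
s = B^a = 12^2 mod 37  (bits of 2 = 10)
  bit 0 = 1: r = r^2 * 12 mod 37 = 1^2 * 12 = 1*12 = 12
  bit 1 = 0: r = r^2 mod 37 = 12^2 = 33
  -> s = B^a = 33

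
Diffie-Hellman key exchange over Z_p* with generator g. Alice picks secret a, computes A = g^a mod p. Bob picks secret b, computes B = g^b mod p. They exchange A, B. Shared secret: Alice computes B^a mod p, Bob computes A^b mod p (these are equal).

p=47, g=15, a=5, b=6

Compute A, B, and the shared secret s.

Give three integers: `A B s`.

Answer: 43 34 7

Derivation:
A = 15^5 mod 47  (bits of 5 = 101)
  bit 0 = 1: r = r^2 * 15 mod 47 = 1^2 * 15 = 1*15 = 15
  bit 1 = 0: r = r^2 mod 47 = 15^2 = 37
  bit 2 = 1: r = r^2 * 15 mod 47 = 37^2 * 15 = 6*15 = 43
  -> A = 43
B = 15^6 mod 47  (bits of 6 = 110)
  bit 0 = 1: r = r^2 * 15 mod 47 = 1^2 * 15 = 1*15 = 15
  bit 1 = 1: r = r^2 * 15 mod 47 = 15^2 * 15 = 37*15 = 38
  bit 2 = 0: r = r^2 mod 47 = 38^2 = 34
  -> B = 34
s = B^a = 34^5 mod 47  (bits of 5 = 101)
  bit 0 = 1: r = r^2 * 34 mod 47 = 1^2 * 34 = 1*34 = 34
  bit 1 = 0: r = r^2 mod 47 = 34^2 = 28
  bit 2 = 1: r = r^2 * 34 mod 47 = 28^2 * 34 = 32*34 = 7
  -> s = B^a = 7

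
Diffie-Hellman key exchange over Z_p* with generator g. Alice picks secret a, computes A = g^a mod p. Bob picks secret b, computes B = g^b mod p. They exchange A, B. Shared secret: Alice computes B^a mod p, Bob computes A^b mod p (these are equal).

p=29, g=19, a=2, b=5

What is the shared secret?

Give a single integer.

Answer: 6

Derivation:
A = 19^2 mod 29  (bits of 2 = 10)
  bit 0 = 1: r = r^2 * 19 mod 29 = 1^2 * 19 = 1*19 = 19
  bit 1 = 0: r = r^2 mod 29 = 19^2 = 13
  -> A = 13
B = 19^5 mod 29  (bits of 5 = 101)
  bit 0 = 1: r = r^2 * 19 mod 29 = 1^2 * 19 = 1*19 = 19
  bit 1 = 0: r = r^2 mod 29 = 19^2 = 13
  bit 2 = 1: r = r^2 * 19 mod 29 = 13^2 * 19 = 24*19 = 21
  -> B = 21
s = B^a = 21^2 mod 29  (bits of 2 = 10)
  bit 0 = 1: r = r^2 * 21 mod 29 = 1^2 * 21 = 1*21 = 21
  bit 1 = 0: r = r^2 mod 29 = 21^2 = 6
  -> s = B^a = 6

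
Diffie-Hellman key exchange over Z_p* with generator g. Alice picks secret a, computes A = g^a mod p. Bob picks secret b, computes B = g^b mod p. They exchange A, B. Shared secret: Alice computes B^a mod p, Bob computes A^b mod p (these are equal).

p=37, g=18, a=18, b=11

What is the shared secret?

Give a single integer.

A = 18^18 mod 37  (bits of 18 = 10010)
  bit 0 = 1: r = r^2 * 18 mod 37 = 1^2 * 18 = 1*18 = 18
  bit 1 = 0: r = r^2 mod 37 = 18^2 = 28
  bit 2 = 0: r = r^2 mod 37 = 28^2 = 7
  bit 3 = 1: r = r^2 * 18 mod 37 = 7^2 * 18 = 12*18 = 31
  bit 4 = 0: r = r^2 mod 37 = 31^2 = 36
  -> A = 36
B = 18^11 mod 37  (bits of 11 = 1011)
  bit 0 = 1: r = r^2 * 18 mod 37 = 1^2 * 18 = 1*18 = 18
  bit 1 = 0: r = r^2 mod 37 = 18^2 = 28
  bit 2 = 1: r = r^2 * 18 mod 37 = 28^2 * 18 = 7*18 = 15
  bit 3 = 1: r = r^2 * 18 mod 37 = 15^2 * 18 = 3*18 = 17
  -> B = 17
s = B^a = 17^18 mod 37  (bits of 18 = 10010)
  bit 0 = 1: r = r^2 * 17 mod 37 = 1^2 * 17 = 1*17 = 17
  bit 1 = 0: r = r^2 mod 37 = 17^2 = 30
  bit 2 = 0: r = r^2 mod 37 = 30^2 = 12
  bit 3 = 1: r = r^2 * 17 mod 37 = 12^2 * 17 = 33*17 = 6
  bit 4 = 0: r = r^2 mod 37 = 6^2 = 36
  -> s = B^a = 36

Answer: 36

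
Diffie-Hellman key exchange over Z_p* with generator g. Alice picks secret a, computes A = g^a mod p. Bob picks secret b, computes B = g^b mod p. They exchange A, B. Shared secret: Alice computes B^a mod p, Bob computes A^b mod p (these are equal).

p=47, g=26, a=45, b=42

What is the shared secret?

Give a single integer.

Answer: 42

Derivation:
A = 26^45 mod 47  (bits of 45 = 101101)
  bit 0 = 1: r = r^2 * 26 mod 47 = 1^2 * 26 = 1*26 = 26
  bit 1 = 0: r = r^2 mod 47 = 26^2 = 18
  bit 2 = 1: r = r^2 * 26 mod 47 = 18^2 * 26 = 42*26 = 11
  bit 3 = 1: r = r^2 * 26 mod 47 = 11^2 * 26 = 27*26 = 44
  bit 4 = 0: r = r^2 mod 47 = 44^2 = 9
  bit 5 = 1: r = r^2 * 26 mod 47 = 9^2 * 26 = 34*26 = 38
  -> A = 38
B = 26^42 mod 47  (bits of 42 = 101010)
  bit 0 = 1: r = r^2 * 26 mod 47 = 1^2 * 26 = 1*26 = 26
  bit 1 = 0: r = r^2 mod 47 = 26^2 = 18
  bit 2 = 1: r = r^2 * 26 mod 47 = 18^2 * 26 = 42*26 = 11
  bit 3 = 0: r = r^2 mod 47 = 11^2 = 27
  bit 4 = 1: r = r^2 * 26 mod 47 = 27^2 * 26 = 24*26 = 13
  bit 5 = 0: r = r^2 mod 47 = 13^2 = 28
  -> B = 28
s = B^a = 28^45 mod 47  (bits of 45 = 101101)
  bit 0 = 1: r = r^2 * 28 mod 47 = 1^2 * 28 = 1*28 = 28
  bit 1 = 0: r = r^2 mod 47 = 28^2 = 32
  bit 2 = 1: r = r^2 * 28 mod 47 = 32^2 * 28 = 37*28 = 2
  bit 3 = 1: r = r^2 * 28 mod 47 = 2^2 * 28 = 4*28 = 18
  bit 4 = 0: r = r^2 mod 47 = 18^2 = 42
  bit 5 = 1: r = r^2 * 28 mod 47 = 42^2 * 28 = 25*28 = 42
  -> s = B^a = 42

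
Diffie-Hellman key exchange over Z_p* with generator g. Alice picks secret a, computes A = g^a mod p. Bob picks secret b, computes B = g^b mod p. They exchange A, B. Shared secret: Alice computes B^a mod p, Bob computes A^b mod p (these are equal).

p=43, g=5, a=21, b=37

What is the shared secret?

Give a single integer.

A = 5^21 mod 43  (bits of 21 = 10101)
  bit 0 = 1: r = r^2 * 5 mod 43 = 1^2 * 5 = 1*5 = 5
  bit 1 = 0: r = r^2 mod 43 = 5^2 = 25
  bit 2 = 1: r = r^2 * 5 mod 43 = 25^2 * 5 = 23*5 = 29
  bit 3 = 0: r = r^2 mod 43 = 29^2 = 24
  bit 4 = 1: r = r^2 * 5 mod 43 = 24^2 * 5 = 17*5 = 42
  -> A = 42
B = 5^37 mod 43  (bits of 37 = 100101)
  bit 0 = 1: r = r^2 * 5 mod 43 = 1^2 * 5 = 1*5 = 5
  bit 1 = 0: r = r^2 mod 43 = 5^2 = 25
  bit 2 = 0: r = r^2 mod 43 = 25^2 = 23
  bit 3 = 1: r = r^2 * 5 mod 43 = 23^2 * 5 = 13*5 = 22
  bit 4 = 0: r = r^2 mod 43 = 22^2 = 11
  bit 5 = 1: r = r^2 * 5 mod 43 = 11^2 * 5 = 35*5 = 3
  -> B = 3
s = B^a = 3^21 mod 43  (bits of 21 = 10101)
  bit 0 = 1: r = r^2 * 3 mod 43 = 1^2 * 3 = 1*3 = 3
  bit 1 = 0: r = r^2 mod 43 = 3^2 = 9
  bit 2 = 1: r = r^2 * 3 mod 43 = 9^2 * 3 = 38*3 = 28
  bit 3 = 0: r = r^2 mod 43 = 28^2 = 10
  bit 4 = 1: r = r^2 * 3 mod 43 = 10^2 * 3 = 14*3 = 42
  -> s = B^a = 42

Answer: 42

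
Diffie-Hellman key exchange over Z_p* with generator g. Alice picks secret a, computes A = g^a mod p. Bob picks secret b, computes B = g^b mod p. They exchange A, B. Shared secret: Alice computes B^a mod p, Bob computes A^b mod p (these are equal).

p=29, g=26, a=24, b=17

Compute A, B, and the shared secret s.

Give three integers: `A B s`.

Answer: 24 27 20

Derivation:
A = 26^24 mod 29  (bits of 24 = 11000)
  bit 0 = 1: r = r^2 * 26 mod 29 = 1^2 * 26 = 1*26 = 26
  bit 1 = 1: r = r^2 * 26 mod 29 = 26^2 * 26 = 9*26 = 2
  bit 2 = 0: r = r^2 mod 29 = 2^2 = 4
  bit 3 = 0: r = r^2 mod 29 = 4^2 = 16
  bit 4 = 0: r = r^2 mod 29 = 16^2 = 24
  -> A = 24
B = 26^17 mod 29  (bits of 17 = 10001)
  bit 0 = 1: r = r^2 * 26 mod 29 = 1^2 * 26 = 1*26 = 26
  bit 1 = 0: r = r^2 mod 29 = 26^2 = 9
  bit 2 = 0: r = r^2 mod 29 = 9^2 = 23
  bit 3 = 0: r = r^2 mod 29 = 23^2 = 7
  bit 4 = 1: r = r^2 * 26 mod 29 = 7^2 * 26 = 20*26 = 27
  -> B = 27
s = B^a = 27^24 mod 29  (bits of 24 = 11000)
  bit 0 = 1: r = r^2 * 27 mod 29 = 1^2 * 27 = 1*27 = 27
  bit 1 = 1: r = r^2 * 27 mod 29 = 27^2 * 27 = 4*27 = 21
  bit 2 = 0: r = r^2 mod 29 = 21^2 = 6
  bit 3 = 0: r = r^2 mod 29 = 6^2 = 7
  bit 4 = 0: r = r^2 mod 29 = 7^2 = 20
  -> s = B^a = 20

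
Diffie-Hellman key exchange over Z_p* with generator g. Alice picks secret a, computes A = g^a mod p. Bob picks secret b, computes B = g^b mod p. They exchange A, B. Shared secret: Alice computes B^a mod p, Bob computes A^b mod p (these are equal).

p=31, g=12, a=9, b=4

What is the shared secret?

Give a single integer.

Answer: 2

Derivation:
A = 12^9 mod 31  (bits of 9 = 1001)
  bit 0 = 1: r = r^2 * 12 mod 31 = 1^2 * 12 = 1*12 = 12
  bit 1 = 0: r = r^2 mod 31 = 12^2 = 20
  bit 2 = 0: r = r^2 mod 31 = 20^2 = 28
  bit 3 = 1: r = r^2 * 12 mod 31 = 28^2 * 12 = 9*12 = 15
  -> A = 15
B = 12^4 mod 31  (bits of 4 = 100)
  bit 0 = 1: r = r^2 * 12 mod 31 = 1^2 * 12 = 1*12 = 12
  bit 1 = 0: r = r^2 mod 31 = 12^2 = 20
  bit 2 = 0: r = r^2 mod 31 = 20^2 = 28
  -> B = 28
s = B^a = 28^9 mod 31  (bits of 9 = 1001)
  bit 0 = 1: r = r^2 * 28 mod 31 = 1^2 * 28 = 1*28 = 28
  bit 1 = 0: r = r^2 mod 31 = 28^2 = 9
  bit 2 = 0: r = r^2 mod 31 = 9^2 = 19
  bit 3 = 1: r = r^2 * 28 mod 31 = 19^2 * 28 = 20*28 = 2
  -> s = B^a = 2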